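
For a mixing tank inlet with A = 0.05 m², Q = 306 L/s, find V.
Formula: Q = A V
Substituting knowns: 306 = 0.05·V·1000
Solving for V: V = (306/1000)/0.05 = 6.12 m/s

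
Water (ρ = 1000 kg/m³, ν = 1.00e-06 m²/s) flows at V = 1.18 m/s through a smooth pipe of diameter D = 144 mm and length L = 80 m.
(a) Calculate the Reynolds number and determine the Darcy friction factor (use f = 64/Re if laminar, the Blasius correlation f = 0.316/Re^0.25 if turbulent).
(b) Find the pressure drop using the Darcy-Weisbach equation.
(a) Re = V·D/ν = 1.18·0.144/1.00e-06 = 169920 → turbulent (Re > 4000); f = 0.316/Re^0.25 = 0.316/169920^0.25 = 0.015564 (Blasius is strictly valid for Re ≲ 1e5; used here as the smooth-pipe estimate the problem specifies)
(b) Darcy-Weisbach: ΔP = f·(L/D)·½ρV²/1000 = 0.015564·(80/0.144)·½·1000·1.18²/1000 = 6.02 kPa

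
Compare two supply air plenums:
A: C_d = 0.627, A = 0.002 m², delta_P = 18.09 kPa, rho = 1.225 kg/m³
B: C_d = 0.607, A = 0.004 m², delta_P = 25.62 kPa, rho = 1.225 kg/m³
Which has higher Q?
Q(A) = 215.5 L/s, Q(B) = 496.6 L/s. Answer: B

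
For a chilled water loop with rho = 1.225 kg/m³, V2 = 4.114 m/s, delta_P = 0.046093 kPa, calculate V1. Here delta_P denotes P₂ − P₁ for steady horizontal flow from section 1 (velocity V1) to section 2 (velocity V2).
Formula: \Delta P = \frac{1}{2} \rho (V_1^2 - V_2^2)
Substituting knowns: 0.046093 = 0.5·1.225·(V1² − 4.114²)/1000
Solving for V1: V1 = √(4.114² + 2·(0.046093·1000)/1.225) = 9.601 m/s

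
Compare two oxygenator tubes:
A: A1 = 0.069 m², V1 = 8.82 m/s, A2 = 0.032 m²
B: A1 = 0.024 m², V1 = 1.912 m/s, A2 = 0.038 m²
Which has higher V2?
V2(A) = 19.02 m/s, V2(B) = 1.208 m/s. Answer: A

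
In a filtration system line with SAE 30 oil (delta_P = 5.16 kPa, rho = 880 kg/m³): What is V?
Formula: V = \sqrt{\frac{2 \Delta P}{\rho}}
V = √(2·(5.16·1000)/880) = 3.425 m/s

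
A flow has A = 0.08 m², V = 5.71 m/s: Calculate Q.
Formula: Q = A V
Q = 0.08·5.71·1000 = 456.8 L/s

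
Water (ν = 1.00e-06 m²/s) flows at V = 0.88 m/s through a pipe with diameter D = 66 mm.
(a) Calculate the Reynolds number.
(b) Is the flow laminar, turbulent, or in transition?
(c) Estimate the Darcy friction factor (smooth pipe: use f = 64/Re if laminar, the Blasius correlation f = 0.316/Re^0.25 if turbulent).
(a) Re = V·D/ν = 0.88·0.066/1.00e-06 = 58080
(b) Flow regime: turbulent (Re > 4000)
(c) Friction factor: f = 0.316/Re^0.25 = 0.316/58080^0.25 = 0.02036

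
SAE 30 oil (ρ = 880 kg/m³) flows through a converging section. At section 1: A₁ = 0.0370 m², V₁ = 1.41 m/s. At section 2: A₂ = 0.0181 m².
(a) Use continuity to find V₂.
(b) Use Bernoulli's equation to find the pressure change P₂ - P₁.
(a) Continuity: A₁V₁=A₂V₂ -> V₂=A₁V₁/A₂=0.0370*1.41/0.0181=2.88 m/s
(b) Bernoulli: P₂-P₁=0.5*rho*(V₁^2-V₂^2)/1000=0.5*880*(1.41^2-2.88^2)/1000=-2.775 kPa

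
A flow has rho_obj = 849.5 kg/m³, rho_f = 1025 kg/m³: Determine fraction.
Formula: f_{sub} = \frac{\rho_{obj}}{\rho_f}
fraction = 849.5/1025 = 0.8288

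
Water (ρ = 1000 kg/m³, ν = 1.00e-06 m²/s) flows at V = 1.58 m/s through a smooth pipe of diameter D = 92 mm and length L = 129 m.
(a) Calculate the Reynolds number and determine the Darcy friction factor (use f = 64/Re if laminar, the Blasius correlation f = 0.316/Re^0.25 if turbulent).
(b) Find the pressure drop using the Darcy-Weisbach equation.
(a) Re = V·D/ν = 1.58·0.092/1.00e-06 = 145360 → turbulent (Re > 4000); f = 0.316/Re^0.25 = 0.316/145360^0.25 = 0.016184 (Blasius is strictly valid for Re ≲ 1e5; used here as the smooth-pipe estimate the problem specifies)
(b) Darcy-Weisbach: ΔP = f·(L/D)·½ρV²/1000 = 0.016184·(129/0.092)·½·1000·1.58²/1000 = 28.33 kPa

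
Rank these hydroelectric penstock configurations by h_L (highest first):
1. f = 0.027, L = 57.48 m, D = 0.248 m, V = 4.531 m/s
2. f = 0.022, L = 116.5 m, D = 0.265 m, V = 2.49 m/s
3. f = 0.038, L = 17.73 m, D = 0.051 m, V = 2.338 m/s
Case 1: h_L = 6.548 m
Case 2: h_L = 3.056 m
Case 3: h_L = 3.681 m
Ranking (highest first): 1, 3, 2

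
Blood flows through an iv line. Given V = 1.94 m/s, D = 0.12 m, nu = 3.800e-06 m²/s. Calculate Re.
Formula: Re = \frac{V D}{\nu}
Re = 1.94·0.12/3.800e-06 = 61263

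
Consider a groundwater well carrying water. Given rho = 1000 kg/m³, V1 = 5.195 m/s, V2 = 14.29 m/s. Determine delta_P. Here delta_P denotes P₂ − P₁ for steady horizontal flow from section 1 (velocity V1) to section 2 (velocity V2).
Formula: \Delta P = \frac{1}{2} \rho (V_1^2 - V_2^2)
delta_P = 0.5·1000·(5.195² − 14.29²)/1000 = -88.61 kPa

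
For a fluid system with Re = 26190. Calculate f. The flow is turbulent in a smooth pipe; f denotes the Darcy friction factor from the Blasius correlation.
Formula: f = \frac{0.316}{Re^{0.25}}
f = 0.316/26190^0.25 = 0.02484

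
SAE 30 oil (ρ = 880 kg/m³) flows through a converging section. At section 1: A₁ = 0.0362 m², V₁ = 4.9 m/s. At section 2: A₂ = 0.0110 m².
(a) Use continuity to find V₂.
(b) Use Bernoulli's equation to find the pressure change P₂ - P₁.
(a) Continuity: A₁V₁=A₂V₂ -> V₂=A₁V₁/A₂=0.0362*4.9/0.0110=16.13 m/s
(b) Bernoulli: P₂-P₁=0.5*rho*(V₁^2-V₂^2)/1000=0.5*880*(4.9^2-16.13^2)/1000=-103.9 kPa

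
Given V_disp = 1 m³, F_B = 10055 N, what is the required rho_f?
Formula: F_B = \rho_f g V_{disp}
Substituting knowns: 10055 = rho_f·9.81·1
Solving for rho_f: rho_f = 10055/(9.81·1) = 1025 kg/m³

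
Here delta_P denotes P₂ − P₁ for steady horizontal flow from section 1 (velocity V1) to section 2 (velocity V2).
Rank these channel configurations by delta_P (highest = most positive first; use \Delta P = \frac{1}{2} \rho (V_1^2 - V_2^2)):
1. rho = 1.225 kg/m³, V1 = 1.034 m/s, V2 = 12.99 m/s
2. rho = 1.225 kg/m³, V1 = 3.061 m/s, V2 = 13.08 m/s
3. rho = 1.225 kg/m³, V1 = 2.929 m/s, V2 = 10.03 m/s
Case 1: delta_P = -0.1027 kPa
Case 2: delta_P = -0.09905 kPa
Case 3: delta_P = -0.05636 kPa
Ranking (highest first): 3, 2, 1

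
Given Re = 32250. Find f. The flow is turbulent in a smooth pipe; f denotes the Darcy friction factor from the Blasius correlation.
Formula: f = \frac{0.316}{Re^{0.25}}
f = 0.316/32250^0.25 = 0.02358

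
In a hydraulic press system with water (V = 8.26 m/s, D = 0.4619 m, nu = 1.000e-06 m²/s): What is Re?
Formula: Re = \frac{V D}{\nu}
Re = 8.26·0.4619/1.000e-06 = 3.815e+06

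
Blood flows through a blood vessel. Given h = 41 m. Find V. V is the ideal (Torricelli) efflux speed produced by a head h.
Formula: V = \sqrt{2 g h}
V = √(2·9.81·41) = 28.36 m/s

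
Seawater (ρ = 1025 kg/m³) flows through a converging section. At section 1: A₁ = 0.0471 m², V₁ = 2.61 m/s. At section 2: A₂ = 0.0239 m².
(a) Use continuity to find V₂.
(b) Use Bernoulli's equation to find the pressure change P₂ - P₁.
(a) Continuity: A₁V₁=A₂V₂ -> V₂=A₁V₁/A₂=0.0471*2.61/0.0239=5.14 m/s
(b) Bernoulli: P₂-P₁=0.5*rho*(V₁^2-V₂^2)/1000=0.5*1025*(2.61^2-5.14^2)/1000=-10.05 kPa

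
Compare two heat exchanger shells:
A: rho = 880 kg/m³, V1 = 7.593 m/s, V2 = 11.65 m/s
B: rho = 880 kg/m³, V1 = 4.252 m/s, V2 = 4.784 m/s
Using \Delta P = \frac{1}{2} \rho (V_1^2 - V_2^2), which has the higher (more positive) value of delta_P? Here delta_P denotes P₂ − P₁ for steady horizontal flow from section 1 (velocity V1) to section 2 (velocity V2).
delta_P(A) = -34.35 kPa, delta_P(B) = -2.115 kPa. Answer: B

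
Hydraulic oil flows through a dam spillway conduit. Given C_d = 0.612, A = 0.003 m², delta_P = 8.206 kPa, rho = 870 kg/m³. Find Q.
Formula: Q = C_d A \sqrt{\frac{2 \Delta P}{\rho}}
Q = 0.612·0.003·√(2·(8.206·1000)/870)·1000 = 7.974 L/s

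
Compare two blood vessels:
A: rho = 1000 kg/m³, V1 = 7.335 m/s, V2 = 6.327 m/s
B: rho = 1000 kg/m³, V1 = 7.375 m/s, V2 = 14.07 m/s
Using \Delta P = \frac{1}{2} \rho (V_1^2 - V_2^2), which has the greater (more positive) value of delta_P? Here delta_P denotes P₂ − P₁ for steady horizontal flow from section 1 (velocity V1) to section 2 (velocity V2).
delta_P(A) = 6.886 kPa, delta_P(B) = -71.79 kPa. Answer: A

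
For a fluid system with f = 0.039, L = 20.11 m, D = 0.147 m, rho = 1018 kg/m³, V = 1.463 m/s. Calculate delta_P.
Formula: \Delta P = f \frac{L}{D} \frac{\rho V^2}{2}
delta_P = 0.039·(20.11/0.147)·0.5·1018·1.463²/1000 = 5.813 kPa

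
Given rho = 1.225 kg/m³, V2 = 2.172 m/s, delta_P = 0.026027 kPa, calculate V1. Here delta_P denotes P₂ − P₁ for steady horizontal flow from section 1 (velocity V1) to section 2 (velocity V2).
Formula: \Delta P = \frac{1}{2} \rho (V_1^2 - V_2^2)
Substituting knowns: 0.026027 = 0.5·1.225·(V1² − 2.172²)/1000
Solving for V1: V1 = √(2.172² + 2·(0.026027·1000)/1.225) = 6.871 m/s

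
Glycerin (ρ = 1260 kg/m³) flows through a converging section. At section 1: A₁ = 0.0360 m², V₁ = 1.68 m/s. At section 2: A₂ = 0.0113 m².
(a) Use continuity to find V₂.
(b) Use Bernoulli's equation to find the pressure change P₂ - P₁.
(a) Continuity: A₁V₁=A₂V₂ -> V₂=A₁V₁/A₂=0.0360*1.68/0.0113=5.35 m/s
(b) Bernoulli: P₂-P₁=0.5*rho*(V₁^2-V₂^2)/1000=0.5*1260*(1.68^2-5.35^2)/1000=-16.25 kPa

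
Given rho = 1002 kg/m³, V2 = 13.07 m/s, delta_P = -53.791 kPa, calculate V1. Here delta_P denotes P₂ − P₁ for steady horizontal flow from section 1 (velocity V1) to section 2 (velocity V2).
Formula: \Delta P = \frac{1}{2} \rho (V_1^2 - V_2^2)
Substituting knowns: -53.791 = 0.5·1002·(V1² − 13.07²)/1000
Solving for V1: V1 = √(13.07² + 2·(-53.791·1000)/1002) = 7.966 m/s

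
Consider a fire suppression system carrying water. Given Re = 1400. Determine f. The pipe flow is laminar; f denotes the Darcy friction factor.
Formula: f = \frac{64}{Re}
f = 64/1400 = 0.04571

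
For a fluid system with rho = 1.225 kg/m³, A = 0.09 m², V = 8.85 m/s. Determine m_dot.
Formula: \dot{m} = \rho A V
m_dot = 1.225·0.09·8.85 = 0.9757 kg/s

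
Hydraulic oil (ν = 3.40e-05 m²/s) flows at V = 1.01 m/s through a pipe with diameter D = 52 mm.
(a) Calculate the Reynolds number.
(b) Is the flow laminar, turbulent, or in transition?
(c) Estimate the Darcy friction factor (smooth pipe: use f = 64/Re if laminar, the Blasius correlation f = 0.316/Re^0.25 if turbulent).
(a) Re = V·D/ν = 1.01·0.052/3.40e-05 = 1544.7
(b) Flow regime: laminar (Re < 2300)
(c) Friction factor: f = 64/Re = 64/1544.7 = 0.04143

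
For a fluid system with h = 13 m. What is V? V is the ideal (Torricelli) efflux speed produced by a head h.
Formula: V = \sqrt{2 g h}
V = √(2·9.81·13) = 15.97 m/s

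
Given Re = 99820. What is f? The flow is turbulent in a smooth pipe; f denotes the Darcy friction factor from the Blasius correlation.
Formula: f = \frac{0.316}{Re^{0.25}}
f = 0.316/99820^0.25 = 0.01778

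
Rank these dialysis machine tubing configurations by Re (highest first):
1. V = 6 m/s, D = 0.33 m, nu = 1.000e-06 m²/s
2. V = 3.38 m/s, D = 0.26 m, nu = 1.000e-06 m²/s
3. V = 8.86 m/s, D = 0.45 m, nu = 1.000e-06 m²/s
Case 1: Re = 1.980e+06
Case 2: Re = 878800
Case 3: Re = 3.987e+06
Ranking (highest first): 3, 1, 2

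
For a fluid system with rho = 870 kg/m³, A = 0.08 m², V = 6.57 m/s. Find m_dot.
Formula: \dot{m} = \rho A V
m_dot = 870·0.08·6.57 = 457.3 kg/s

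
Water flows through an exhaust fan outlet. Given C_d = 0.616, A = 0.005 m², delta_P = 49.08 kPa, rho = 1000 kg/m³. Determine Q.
Formula: Q = C_d A \sqrt{\frac{2 \Delta P}{\rho}}
Q = 0.616·0.005·√(2·(49.08·1000)/1000)·1000 = 30.52 L/s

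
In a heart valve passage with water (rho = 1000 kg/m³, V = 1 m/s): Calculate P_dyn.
Formula: P_{dyn} = \frac{1}{2} \rho V^2
P_dyn = 0.5·1000·1²/1000 = 0.5 kPa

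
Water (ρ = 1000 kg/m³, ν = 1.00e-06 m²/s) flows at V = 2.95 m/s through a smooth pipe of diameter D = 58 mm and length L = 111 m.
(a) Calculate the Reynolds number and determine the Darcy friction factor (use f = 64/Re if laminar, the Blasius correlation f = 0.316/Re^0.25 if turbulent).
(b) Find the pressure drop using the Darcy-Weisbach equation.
(a) Re = V·D/ν = 2.95·0.058/1.00e-06 = 171100 → turbulent (Re > 4000); f = 0.316/Re^0.25 = 0.316/171100^0.25 = 0.015537 (Blasius is strictly valid for Re ≲ 1e5; used here as the smooth-pipe estimate the problem specifies)
(b) Darcy-Weisbach: ΔP = f·(L/D)·½ρV²/1000 = 0.015537·(111/0.058)·½·1000·2.95²/1000 = 129.4 kPa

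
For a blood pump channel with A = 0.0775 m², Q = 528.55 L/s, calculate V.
Formula: Q = A V
Substituting knowns: 528.55 = 0.0775·V·1000
Solving for V: V = (528.55/1000)/0.0775 = 6.82 m/s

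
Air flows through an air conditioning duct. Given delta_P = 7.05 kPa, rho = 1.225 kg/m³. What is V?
Formula: V = \sqrt{\frac{2 \Delta P}{\rho}}
V = √(2·(7.05·1000)/1.225) = 107.3 m/s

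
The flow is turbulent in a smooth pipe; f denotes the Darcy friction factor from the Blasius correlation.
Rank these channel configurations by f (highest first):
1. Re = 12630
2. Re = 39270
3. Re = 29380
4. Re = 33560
Case 1: f = 0.02981
Case 2: f = 0.02245
Case 3: f = 0.02414
Case 4: f = 0.02335
Ranking (highest first): 1, 3, 4, 2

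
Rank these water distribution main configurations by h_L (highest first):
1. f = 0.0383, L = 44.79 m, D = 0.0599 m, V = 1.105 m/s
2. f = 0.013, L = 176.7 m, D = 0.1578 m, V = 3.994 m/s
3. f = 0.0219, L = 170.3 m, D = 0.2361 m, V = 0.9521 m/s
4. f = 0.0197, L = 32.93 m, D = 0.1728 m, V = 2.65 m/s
Case 1: h_L = 1.782 m
Case 2: h_L = 11.84 m
Case 3: h_L = 0.7298 m
Case 4: h_L = 1.344 m
Ranking (highest first): 2, 1, 4, 3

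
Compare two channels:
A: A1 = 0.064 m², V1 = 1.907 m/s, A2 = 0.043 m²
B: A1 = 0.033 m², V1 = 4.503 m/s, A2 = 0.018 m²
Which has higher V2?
V2(A) = 2.838 m/s, V2(B) = 8.256 m/s. Answer: B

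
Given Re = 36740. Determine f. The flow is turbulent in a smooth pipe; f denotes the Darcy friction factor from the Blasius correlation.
Formula: f = \frac{0.316}{Re^{0.25}}
f = 0.316/36740^0.25 = 0.02282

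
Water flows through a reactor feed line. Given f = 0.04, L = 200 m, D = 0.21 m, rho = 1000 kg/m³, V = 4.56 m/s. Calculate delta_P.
Formula: \Delta P = f \frac{L}{D} \frac{\rho V^2}{2}
delta_P = 0.04·(200/0.21)·0.5·1000·4.56²/1000 = 396.1 kPa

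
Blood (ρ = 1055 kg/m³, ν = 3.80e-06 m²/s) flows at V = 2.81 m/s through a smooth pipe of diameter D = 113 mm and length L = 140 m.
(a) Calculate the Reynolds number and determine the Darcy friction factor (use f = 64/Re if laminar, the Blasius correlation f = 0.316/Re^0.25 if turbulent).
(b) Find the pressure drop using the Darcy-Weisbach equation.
(a) Re = V·D/ν = 2.81·0.113/3.80e-06 = 83561 → turbulent (Re > 4000); f = 0.316/Re^0.25 = 0.316/83561^0.25 = 0.018586
(b) Darcy-Weisbach: ΔP = f·(L/D)·½ρV²/1000 = 0.018586·(140/0.113)·½·1055·2.81²/1000 = 95.91 kPa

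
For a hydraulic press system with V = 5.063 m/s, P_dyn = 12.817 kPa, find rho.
Formula: P_{dyn} = \frac{1}{2} \rho V^2
Substituting knowns: 12.817 = 0.5·rho·5.063²/1000
Solving for rho: rho = 2·(12.817·1000)/5.063² = 1000 kg/m³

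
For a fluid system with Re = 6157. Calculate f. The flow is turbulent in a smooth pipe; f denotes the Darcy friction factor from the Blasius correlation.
Formula: f = \frac{0.316}{Re^{0.25}}
f = 0.316/6157^0.25 = 0.03567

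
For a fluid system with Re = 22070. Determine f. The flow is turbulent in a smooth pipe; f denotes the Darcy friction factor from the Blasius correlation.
Formula: f = \frac{0.316}{Re^{0.25}}
f = 0.316/22070^0.25 = 0.02593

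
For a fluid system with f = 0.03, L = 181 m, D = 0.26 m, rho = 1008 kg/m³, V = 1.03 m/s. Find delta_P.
Formula: \Delta P = f \frac{L}{D} \frac{\rho V^2}{2}
delta_P = 0.03·(181/0.26)·0.5·1008·1.03²/1000 = 11.17 kPa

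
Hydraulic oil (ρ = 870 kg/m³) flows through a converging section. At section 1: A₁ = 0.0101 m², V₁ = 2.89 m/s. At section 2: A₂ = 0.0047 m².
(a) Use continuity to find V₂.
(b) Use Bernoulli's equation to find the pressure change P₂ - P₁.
(a) Continuity: A₁V₁=A₂V₂ -> V₂=A₁V₁/A₂=0.0101*2.89/0.0047=6.21 m/s
(b) Bernoulli: P₂-P₁=0.5*rho*(V₁^2-V₂^2)/1000=0.5*870*(2.89^2-6.21^2)/1000=-13.14 kPa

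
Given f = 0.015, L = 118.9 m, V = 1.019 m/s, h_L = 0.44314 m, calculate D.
Formula: h_L = f \frac{L}{D} \frac{V^2}{2g}
Substituting knowns: 0.44314 = 0.015·(118.9/D)·1.019²/(2·9.81)
Solving for D: D = 0.015·118.9·1.019²/(2·9.81·0.44314) = 0.213 m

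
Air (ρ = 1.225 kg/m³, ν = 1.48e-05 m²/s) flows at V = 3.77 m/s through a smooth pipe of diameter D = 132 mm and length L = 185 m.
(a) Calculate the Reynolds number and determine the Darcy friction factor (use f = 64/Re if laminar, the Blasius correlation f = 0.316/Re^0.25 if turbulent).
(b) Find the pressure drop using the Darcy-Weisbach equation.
(a) Re = V·D/ν = 3.77·0.132/1.48e-05 = 33624 → turbulent (Re > 4000); f = 0.316/Re^0.25 = 0.316/33624^0.25 = 0.023336
(b) Darcy-Weisbach: ΔP = f·(L/D)·½ρV²/1000 = 0.023336·(185/0.132)·½·1.225·3.77²/1000 = 0.2847 kPa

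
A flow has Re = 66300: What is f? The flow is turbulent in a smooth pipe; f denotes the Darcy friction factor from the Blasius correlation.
Formula: f = \frac{0.316}{Re^{0.25}}
f = 0.316/66300^0.25 = 0.01969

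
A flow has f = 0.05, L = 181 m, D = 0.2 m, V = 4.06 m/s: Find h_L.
Formula: h_L = f \frac{L}{D} \frac{V^2}{2g}
h_L = 0.05·(181/0.2)·4.06²/(2·9.81) = 38.02 m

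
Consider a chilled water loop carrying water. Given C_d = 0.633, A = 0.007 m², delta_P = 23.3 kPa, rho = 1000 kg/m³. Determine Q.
Formula: Q = C_d A \sqrt{\frac{2 \Delta P}{\rho}}
Q = 0.633·0.007·√(2·(23.3·1000)/1000)·1000 = 30.25 L/s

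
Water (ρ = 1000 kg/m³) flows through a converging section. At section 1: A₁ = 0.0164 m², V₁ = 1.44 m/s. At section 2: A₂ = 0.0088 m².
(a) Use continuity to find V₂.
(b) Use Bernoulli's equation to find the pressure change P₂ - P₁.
(a) Continuity: A₁V₁=A₂V₂ -> V₂=A₁V₁/A₂=0.0164*1.44/0.0088=2.68 m/s
(b) Bernoulli: P₂-P₁=0.5*rho*(V₁^2-V₂^2)/1000=0.5*1000*(1.44^2-2.68^2)/1000=-2.554 kPa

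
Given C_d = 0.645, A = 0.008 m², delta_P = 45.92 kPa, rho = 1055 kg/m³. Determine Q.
Formula: Q = C_d A \sqrt{\frac{2 \Delta P}{\rho}}
Q = 0.645·0.008·√(2·(45.92·1000)/1055)·1000 = 48.14 L/s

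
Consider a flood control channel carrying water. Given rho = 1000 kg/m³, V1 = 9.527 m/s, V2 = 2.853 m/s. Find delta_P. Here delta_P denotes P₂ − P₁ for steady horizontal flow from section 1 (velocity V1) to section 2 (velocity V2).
Formula: \Delta P = \frac{1}{2} \rho (V_1^2 - V_2^2)
delta_P = 0.5·1000·(9.527² − 2.853²)/1000 = 41.31 kPa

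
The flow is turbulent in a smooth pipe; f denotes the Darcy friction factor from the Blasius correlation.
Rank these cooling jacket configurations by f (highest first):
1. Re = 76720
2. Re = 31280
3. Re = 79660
Case 1: f = 0.01899
Case 2: f = 0.02376
Case 3: f = 0.01881
Ranking (highest first): 2, 1, 3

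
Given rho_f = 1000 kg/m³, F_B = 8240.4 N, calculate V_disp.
Formula: F_B = \rho_f g V_{disp}
Substituting knowns: 8240.4 = 1000·9.81·V_disp
Solving for V_disp: V_disp = 8240.4/(1000·9.81) = 0.84 m³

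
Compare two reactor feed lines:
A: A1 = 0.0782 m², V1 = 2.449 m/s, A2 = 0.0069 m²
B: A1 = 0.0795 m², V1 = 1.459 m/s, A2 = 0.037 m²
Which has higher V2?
V2(A) = 27.76 m/s, V2(B) = 3.135 m/s. Answer: A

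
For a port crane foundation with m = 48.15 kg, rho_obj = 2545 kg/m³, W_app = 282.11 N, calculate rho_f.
Formula: W_{app} = mg\left(1 - \frac{\rho_f}{\rho_{obj}}\right)
Substituting knowns: 282.11 = 48.15·9.81·(1 − rho_f/2545)
Solving for rho_f: rho_f = 2545·(1 − 282.11/(48.15·9.81)) = 1025 kg/m³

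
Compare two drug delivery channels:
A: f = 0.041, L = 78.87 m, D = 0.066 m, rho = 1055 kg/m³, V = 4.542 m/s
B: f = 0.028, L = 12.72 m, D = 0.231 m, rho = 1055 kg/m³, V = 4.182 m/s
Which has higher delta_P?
delta_P(A) = 533.2 kPa, delta_P(B) = 14.22 kPa. Answer: A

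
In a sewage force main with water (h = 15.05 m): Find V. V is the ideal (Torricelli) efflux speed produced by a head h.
Formula: V = \sqrt{2 g h}
V = √(2·9.81·15.05) = 17.18 m/s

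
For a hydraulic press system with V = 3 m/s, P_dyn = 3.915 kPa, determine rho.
Formula: P_{dyn} = \frac{1}{2} \rho V^2
Substituting knowns: 3.915 = 0.5·rho·3²/1000
Solving for rho: rho = 2·(3.915·1000)/3² = 870 kg/m³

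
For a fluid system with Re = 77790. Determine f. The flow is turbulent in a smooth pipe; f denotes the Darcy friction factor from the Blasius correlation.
Formula: f = \frac{0.316}{Re^{0.25}}
f = 0.316/77790^0.25 = 0.01892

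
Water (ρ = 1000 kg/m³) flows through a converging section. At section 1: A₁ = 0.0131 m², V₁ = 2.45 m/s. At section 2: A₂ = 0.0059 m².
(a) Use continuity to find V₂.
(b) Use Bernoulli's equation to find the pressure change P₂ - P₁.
(a) Continuity: A₁V₁=A₂V₂ -> V₂=A₁V₁/A₂=0.0131*2.45/0.0059=5.44 m/s
(b) Bernoulli: P₂-P₁=0.5*rho*(V₁^2-V₂^2)/1000=0.5*1000*(2.45^2-5.44^2)/1000=-11.8 kPa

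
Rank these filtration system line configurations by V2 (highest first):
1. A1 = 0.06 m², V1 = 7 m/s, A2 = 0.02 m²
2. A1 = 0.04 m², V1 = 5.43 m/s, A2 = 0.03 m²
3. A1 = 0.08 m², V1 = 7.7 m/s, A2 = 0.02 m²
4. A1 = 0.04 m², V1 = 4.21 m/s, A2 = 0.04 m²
Case 1: V2 = 21 m/s
Case 2: V2 = 7.24 m/s
Case 3: V2 = 30.8 m/s
Case 4: V2 = 4.21 m/s
Ranking (highest first): 3, 1, 2, 4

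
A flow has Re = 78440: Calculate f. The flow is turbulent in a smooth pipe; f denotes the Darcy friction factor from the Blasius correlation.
Formula: f = \frac{0.316}{Re^{0.25}}
f = 0.316/78440^0.25 = 0.01888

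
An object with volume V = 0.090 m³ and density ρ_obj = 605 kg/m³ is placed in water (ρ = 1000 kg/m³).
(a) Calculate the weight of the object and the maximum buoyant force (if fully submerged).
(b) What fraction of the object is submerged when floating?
(a) W=rho_obj*g*V=605*9.81*0.090=534.2 N; F_B(max)=rho*g*V=1000*9.81*0.090=882.9 N
(b) Floating fraction=rho_obj/rho=605/1000=0.605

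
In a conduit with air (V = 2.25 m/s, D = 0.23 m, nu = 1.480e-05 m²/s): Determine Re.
Formula: Re = \frac{V D}{\nu}
Re = 2.25·0.23/1.480e-05 = 34966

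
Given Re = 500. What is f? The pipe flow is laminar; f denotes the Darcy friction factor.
Formula: f = \frac{64}{Re}
f = 64/500 = 0.128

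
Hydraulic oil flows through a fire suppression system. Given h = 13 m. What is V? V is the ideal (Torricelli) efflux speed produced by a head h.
Formula: V = \sqrt{2 g h}
V = √(2·9.81·13) = 15.97 m/s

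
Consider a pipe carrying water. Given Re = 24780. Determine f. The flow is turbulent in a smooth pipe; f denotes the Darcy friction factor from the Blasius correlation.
Formula: f = \frac{0.316}{Re^{0.25}}
f = 0.316/24780^0.25 = 0.02519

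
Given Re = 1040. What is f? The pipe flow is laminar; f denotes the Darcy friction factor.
Formula: f = \frac{64}{Re}
f = 64/1040 = 0.06154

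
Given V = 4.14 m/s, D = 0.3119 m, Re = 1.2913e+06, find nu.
Formula: Re = \frac{V D}{\nu}
Substituting knowns: 1.2913e+06 = 4.14·0.3119/nu
Solving for nu: nu = 4.14·0.3119/1.2913e+06 = 1.000e-06 m²/s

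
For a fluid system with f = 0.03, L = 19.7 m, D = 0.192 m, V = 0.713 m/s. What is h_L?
Formula: h_L = f \frac{L}{D} \frac{V^2}{2g}
h_L = 0.03·(19.7/0.192)·0.713²/(2·9.81) = 0.07976 m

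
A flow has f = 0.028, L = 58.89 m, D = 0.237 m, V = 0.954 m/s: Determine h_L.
Formula: h_L = f \frac{L}{D} \frac{V^2}{2g}
h_L = 0.028·(58.89/0.237)·0.954²/(2·9.81) = 0.3227 m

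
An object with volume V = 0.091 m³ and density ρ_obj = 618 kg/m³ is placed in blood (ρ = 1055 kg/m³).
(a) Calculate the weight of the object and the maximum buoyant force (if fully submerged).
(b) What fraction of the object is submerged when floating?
(a) W=rho_obj*g*V=618*9.81*0.091=551.7 N; F_B(max)=rho*g*V=1055*9.81*0.091=941.8 N
(b) Floating fraction=rho_obj/rho=618/1055=0.586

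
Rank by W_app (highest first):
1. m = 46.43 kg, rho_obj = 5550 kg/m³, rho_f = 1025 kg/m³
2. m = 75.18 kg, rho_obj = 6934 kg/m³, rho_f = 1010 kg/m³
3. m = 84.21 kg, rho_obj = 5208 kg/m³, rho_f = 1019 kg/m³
Case 1: W_app = 371.4 N
Case 2: W_app = 630.1 N
Case 3: W_app = 664.5 N
Ranking (highest first): 3, 2, 1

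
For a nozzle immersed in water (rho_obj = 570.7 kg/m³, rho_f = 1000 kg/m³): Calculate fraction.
Formula: f_{sub} = \frac{\rho_{obj}}{\rho_f}
fraction = 570.7/1000 = 0.5707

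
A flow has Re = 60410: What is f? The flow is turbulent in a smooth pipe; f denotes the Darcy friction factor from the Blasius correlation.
Formula: f = \frac{0.316}{Re^{0.25}}
f = 0.316/60410^0.25 = 0.02016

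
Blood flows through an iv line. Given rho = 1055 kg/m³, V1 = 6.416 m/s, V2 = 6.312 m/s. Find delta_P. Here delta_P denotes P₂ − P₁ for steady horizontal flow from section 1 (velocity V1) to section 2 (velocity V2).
Formula: \Delta P = \frac{1}{2} \rho (V_1^2 - V_2^2)
delta_P = 0.5·1055·(6.416² − 6.312²)/1000 = 0.6983 kPa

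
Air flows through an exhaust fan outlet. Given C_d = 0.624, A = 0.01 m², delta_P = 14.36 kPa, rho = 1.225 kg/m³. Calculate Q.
Formula: Q = C_d A \sqrt{\frac{2 \Delta P}{\rho}}
Q = 0.624·0.01·√(2·(14.36·1000)/1.225)·1000 = 955.5 L/s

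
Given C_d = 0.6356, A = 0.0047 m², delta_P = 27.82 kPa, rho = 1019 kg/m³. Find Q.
Formula: Q = C_d A \sqrt{\frac{2 \Delta P}{\rho}}
Q = 0.6356·0.0047·√(2·(27.82·1000)/1019)·1000 = 22.07 L/s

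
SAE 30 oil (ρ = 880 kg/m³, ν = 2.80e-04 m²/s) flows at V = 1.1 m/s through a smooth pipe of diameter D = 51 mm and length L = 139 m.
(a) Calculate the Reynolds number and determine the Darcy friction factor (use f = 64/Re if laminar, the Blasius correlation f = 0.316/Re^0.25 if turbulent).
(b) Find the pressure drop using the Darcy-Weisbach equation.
(a) Re = V·D/ν = 1.1·0.051/2.80e-04 = 200.36 → laminar (Re < 2300); f = 64/Re = 64/200.36 = 0.31943
(b) Darcy-Weisbach: ΔP = f·(L/D)·½ρV²/1000 = 0.31943·(139/0.051)·½·880·1.1²/1000 = 463.5 kPa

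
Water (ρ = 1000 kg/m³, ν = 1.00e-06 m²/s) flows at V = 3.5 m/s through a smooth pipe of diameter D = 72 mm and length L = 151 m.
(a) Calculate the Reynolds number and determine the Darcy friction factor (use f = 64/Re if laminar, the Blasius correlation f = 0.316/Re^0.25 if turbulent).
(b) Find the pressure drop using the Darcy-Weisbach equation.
(a) Re = V·D/ν = 3.5·0.072/1.00e-06 = 252000 → turbulent (Re > 4000); f = 0.316/Re^0.25 = 0.316/252000^0.25 = 0.014104 (Blasius is strictly valid for Re ≲ 1e5; used here as the smooth-pipe estimate the problem specifies)
(b) Darcy-Weisbach: ΔP = f·(L/D)·½ρV²/1000 = 0.014104·(151/0.072)·½·1000·3.5²/1000 = 181.2 kPa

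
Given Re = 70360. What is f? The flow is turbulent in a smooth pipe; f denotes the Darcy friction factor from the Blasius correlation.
Formula: f = \frac{0.316}{Re^{0.25}}
f = 0.316/70360^0.25 = 0.0194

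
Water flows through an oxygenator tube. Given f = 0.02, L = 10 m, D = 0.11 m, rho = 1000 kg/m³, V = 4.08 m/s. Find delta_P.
Formula: \Delta P = f \frac{L}{D} \frac{\rho V^2}{2}
delta_P = 0.02·(10/0.11)·0.5·1000·4.08²/1000 = 15.13 kPa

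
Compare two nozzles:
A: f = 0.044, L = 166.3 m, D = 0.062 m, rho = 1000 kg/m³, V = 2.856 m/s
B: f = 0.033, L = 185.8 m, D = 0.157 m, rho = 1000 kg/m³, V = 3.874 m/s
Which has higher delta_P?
delta_P(A) = 481.3 kPa, delta_P(B) = 293.1 kPa. Answer: A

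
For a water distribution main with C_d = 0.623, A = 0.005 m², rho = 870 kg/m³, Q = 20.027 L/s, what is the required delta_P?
Formula: Q = C_d A \sqrt{\frac{2 \Delta P}{\rho}}
Substituting knowns: 20.027 = 0.623·0.005·√(2·(delta_P·1000)/870)·1000
Solving for delta_P: delta_P = ((20.027/1000)/(0.623·0.005))²·870/2/1000 = 17.98 kPa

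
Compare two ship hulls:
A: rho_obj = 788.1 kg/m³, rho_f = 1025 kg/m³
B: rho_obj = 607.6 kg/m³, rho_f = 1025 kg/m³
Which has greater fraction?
fraction(A) = 0.7689, fraction(B) = 0.5928. Answer: A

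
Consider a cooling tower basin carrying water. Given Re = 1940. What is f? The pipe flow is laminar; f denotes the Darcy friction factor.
Formula: f = \frac{64}{Re}
f = 64/1940 = 0.03299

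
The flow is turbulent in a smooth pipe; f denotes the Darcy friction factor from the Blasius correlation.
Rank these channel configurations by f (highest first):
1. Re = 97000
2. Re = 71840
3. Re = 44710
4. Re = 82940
Case 1: f = 0.01791
Case 2: f = 0.0193
Case 3: f = 0.02173
Case 4: f = 0.01862
Ranking (highest first): 3, 2, 4, 1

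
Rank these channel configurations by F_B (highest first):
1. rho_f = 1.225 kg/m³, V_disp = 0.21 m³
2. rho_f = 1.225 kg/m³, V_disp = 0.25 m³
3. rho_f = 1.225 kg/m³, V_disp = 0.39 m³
Case 1: F_B = 2.524 N
Case 2: F_B = 3.004 N
Case 3: F_B = 4.687 N
Ranking (highest first): 3, 2, 1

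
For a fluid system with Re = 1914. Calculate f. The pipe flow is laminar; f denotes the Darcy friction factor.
Formula: f = \frac{64}{Re}
f = 64/1914 = 0.03344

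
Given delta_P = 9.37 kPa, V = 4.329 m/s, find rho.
Formula: V = \sqrt{\frac{2 \Delta P}{\rho}}
Substituting knowns: 4.329 = √(2·(9.37·1000)/rho)
Solving for rho: rho = 2·(9.37·1000)/4.329² = 1000 kg/m³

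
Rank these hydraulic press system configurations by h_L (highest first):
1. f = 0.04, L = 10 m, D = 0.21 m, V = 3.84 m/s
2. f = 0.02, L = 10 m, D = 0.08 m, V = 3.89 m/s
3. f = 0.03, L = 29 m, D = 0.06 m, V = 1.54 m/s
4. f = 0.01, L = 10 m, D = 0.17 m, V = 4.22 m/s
Case 1: h_L = 1.432 m
Case 2: h_L = 1.928 m
Case 3: h_L = 1.753 m
Case 4: h_L = 0.5339 m
Ranking (highest first): 2, 3, 1, 4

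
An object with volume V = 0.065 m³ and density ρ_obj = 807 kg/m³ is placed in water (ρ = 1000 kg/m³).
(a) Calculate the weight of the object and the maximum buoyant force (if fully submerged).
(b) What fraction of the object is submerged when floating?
(a) W=rho_obj*g*V=807*9.81*0.065=514.6 N; F_B(max)=rho*g*V=1000*9.81*0.065=637.6 N
(b) Floating fraction=rho_obj/rho=807/1000=0.807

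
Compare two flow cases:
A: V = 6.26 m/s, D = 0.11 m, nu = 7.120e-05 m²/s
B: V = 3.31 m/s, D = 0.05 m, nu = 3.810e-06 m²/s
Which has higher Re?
Re(A) = 9671, Re(B) = 43438. Answer: B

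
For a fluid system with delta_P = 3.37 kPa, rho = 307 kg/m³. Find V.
Formula: V = \sqrt{\frac{2 \Delta P}{\rho}}
V = √(2·(3.37·1000)/307) = 4.686 m/s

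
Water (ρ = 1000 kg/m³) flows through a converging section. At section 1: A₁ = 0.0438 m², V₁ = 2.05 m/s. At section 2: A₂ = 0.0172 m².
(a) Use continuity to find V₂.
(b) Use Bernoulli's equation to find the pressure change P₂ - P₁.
(a) Continuity: A₁V₁=A₂V₂ -> V₂=A₁V₁/A₂=0.0438*2.05/0.0172=5.22 m/s
(b) Bernoulli: P₂-P₁=0.5*rho*(V₁^2-V₂^2)/1000=0.5*1000*(2.05^2-5.22^2)/1000=-11.52 kPa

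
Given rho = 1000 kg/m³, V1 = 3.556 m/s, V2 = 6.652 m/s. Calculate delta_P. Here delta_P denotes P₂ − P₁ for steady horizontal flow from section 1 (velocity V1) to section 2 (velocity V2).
Formula: \Delta P = \frac{1}{2} \rho (V_1^2 - V_2^2)
delta_P = 0.5·1000·(3.556² − 6.652²)/1000 = -15.8 kPa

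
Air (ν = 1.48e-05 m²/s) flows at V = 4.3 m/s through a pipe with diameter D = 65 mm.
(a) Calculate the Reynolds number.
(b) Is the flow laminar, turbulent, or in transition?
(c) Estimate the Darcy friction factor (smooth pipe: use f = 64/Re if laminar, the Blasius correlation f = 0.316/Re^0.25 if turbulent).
(a) Re = V·D/ν = 4.3·0.065/1.48e-05 = 18885
(b) Flow regime: turbulent (Re > 4000)
(c) Friction factor: f = 0.316/Re^0.25 = 0.316/18885^0.25 = 0.02696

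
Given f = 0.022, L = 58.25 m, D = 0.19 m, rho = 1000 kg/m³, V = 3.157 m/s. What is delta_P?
Formula: \Delta P = f \frac{L}{D} \frac{\rho V^2}{2}
delta_P = 0.022·(58.25/0.19)·0.5·1000·3.157²/1000 = 33.61 kPa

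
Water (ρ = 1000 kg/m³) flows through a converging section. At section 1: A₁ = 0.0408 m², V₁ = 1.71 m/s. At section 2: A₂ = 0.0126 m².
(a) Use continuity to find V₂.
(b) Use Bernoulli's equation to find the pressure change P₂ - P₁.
(a) Continuity: A₁V₁=A₂V₂ -> V₂=A₁V₁/A₂=0.0408*1.71/0.0126=5.54 m/s
(b) Bernoulli: P₂-P₁=0.5*rho*(V₁^2-V₂^2)/1000=0.5*1000*(1.71^2-5.54^2)/1000=-13.88 kPa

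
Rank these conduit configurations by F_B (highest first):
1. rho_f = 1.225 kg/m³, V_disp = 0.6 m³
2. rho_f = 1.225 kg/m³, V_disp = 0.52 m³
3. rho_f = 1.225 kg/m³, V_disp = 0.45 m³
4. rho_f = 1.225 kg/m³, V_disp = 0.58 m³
Case 1: F_B = 7.21 N
Case 2: F_B = 6.249 N
Case 3: F_B = 5.408 N
Case 4: F_B = 6.97 N
Ranking (highest first): 1, 4, 2, 3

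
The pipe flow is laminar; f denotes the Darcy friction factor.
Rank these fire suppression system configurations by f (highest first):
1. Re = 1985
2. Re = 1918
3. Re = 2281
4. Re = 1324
Case 1: f = 0.03224
Case 2: f = 0.03337
Case 3: f = 0.02806
Case 4: f = 0.04834
Ranking (highest first): 4, 2, 1, 3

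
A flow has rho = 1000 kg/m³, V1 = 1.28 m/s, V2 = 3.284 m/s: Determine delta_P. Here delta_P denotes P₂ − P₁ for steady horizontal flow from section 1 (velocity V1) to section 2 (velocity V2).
Formula: \Delta P = \frac{1}{2} \rho (V_1^2 - V_2^2)
delta_P = 0.5·1000·(1.28² − 3.284²)/1000 = -4.573 kPa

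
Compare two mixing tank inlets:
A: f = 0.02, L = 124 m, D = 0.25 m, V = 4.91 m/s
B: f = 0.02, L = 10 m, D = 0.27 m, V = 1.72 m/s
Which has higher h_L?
h_L(A) = 12.19 m, h_L(B) = 0.1117 m. Answer: A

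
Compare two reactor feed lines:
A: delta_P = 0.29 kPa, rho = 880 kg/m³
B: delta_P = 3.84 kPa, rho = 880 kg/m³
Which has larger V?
V(A) = 0.8118 m/s, V(B) = 2.954 m/s. Answer: B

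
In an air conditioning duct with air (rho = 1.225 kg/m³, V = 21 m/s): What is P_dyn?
Formula: P_{dyn} = \frac{1}{2} \rho V^2
P_dyn = 0.5·1.225·21²/1000 = 0.2701 kPa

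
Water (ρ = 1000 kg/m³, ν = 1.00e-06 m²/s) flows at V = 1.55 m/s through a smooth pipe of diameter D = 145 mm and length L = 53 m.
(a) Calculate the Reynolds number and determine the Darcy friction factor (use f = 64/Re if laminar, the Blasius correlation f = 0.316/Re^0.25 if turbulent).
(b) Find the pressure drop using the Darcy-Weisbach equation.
(a) Re = V·D/ν = 1.55·0.145/1.00e-06 = 224750 → turbulent (Re > 4000); f = 0.316/Re^0.25 = 0.316/224750^0.25 = 0.014513 (Blasius is strictly valid for Re ≲ 1e5; used here as the smooth-pipe estimate the problem specifies)
(b) Darcy-Weisbach: ΔP = f·(L/D)·½ρV²/1000 = 0.014513·(53/0.145)·½·1000·1.55²/1000 = 6.372 kPa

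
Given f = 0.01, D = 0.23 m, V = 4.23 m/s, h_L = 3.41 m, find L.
Formula: h_L = f \frac{L}{D} \frac{V^2}{2g}
Substituting knowns: 3.41 = 0.01·(L/0.23)·4.23²/(2·9.81)
Solving for L: L = 3.41·2·9.81·0.23/(0.01·4.23²) = 86 m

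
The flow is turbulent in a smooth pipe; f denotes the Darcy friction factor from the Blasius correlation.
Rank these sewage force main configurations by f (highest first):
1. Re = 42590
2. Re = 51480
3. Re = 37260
Case 1: f = 0.022
Case 2: f = 0.02098
Case 3: f = 0.02274
Ranking (highest first): 3, 1, 2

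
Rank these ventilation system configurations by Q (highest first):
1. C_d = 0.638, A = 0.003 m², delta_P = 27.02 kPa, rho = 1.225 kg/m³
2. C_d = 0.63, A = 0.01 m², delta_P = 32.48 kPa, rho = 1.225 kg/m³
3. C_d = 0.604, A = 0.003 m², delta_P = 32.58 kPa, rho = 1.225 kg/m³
Case 1: Q = 402 L/s
Case 2: Q = 1451 L/s
Case 3: Q = 417.9 L/s
Ranking (highest first): 2, 3, 1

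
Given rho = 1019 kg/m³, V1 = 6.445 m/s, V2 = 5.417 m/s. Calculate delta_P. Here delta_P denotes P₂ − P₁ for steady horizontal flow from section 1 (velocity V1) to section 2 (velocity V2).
Formula: \Delta P = \frac{1}{2} \rho (V_1^2 - V_2^2)
delta_P = 0.5·1019·(6.445² − 5.417²)/1000 = 6.213 kPa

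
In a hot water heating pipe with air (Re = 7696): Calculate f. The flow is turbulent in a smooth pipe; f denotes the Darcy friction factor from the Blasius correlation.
Formula: f = \frac{0.316}{Re^{0.25}}
f = 0.316/7696^0.25 = 0.03374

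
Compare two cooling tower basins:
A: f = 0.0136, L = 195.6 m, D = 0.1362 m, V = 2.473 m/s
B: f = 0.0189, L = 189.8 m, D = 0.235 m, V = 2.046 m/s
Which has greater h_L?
h_L(A) = 6.088 m, h_L(B) = 3.257 m. Answer: A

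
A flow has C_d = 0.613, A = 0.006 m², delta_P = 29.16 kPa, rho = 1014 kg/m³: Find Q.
Formula: Q = C_d A \sqrt{\frac{2 \Delta P}{\rho}}
Q = 0.613·0.006·√(2·(29.16·1000)/1014)·1000 = 27.89 L/s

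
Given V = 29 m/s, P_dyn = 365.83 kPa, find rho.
Formula: P_{dyn} = \frac{1}{2} \rho V^2
Substituting knowns: 365.83 = 0.5·rho·29²/1000
Solving for rho: rho = 2·(365.83·1000)/29² = 870 kg/m³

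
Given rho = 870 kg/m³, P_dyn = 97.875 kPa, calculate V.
Formula: P_{dyn} = \frac{1}{2} \rho V^2
Substituting knowns: 97.875 = 0.5·870·V²/1000
Solving for V: V = √(2·(97.875·1000)/870) = 15 m/s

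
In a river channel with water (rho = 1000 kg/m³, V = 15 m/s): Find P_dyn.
Formula: P_{dyn} = \frac{1}{2} \rho V^2
P_dyn = 0.5·1000·15²/1000 = 112.5 kPa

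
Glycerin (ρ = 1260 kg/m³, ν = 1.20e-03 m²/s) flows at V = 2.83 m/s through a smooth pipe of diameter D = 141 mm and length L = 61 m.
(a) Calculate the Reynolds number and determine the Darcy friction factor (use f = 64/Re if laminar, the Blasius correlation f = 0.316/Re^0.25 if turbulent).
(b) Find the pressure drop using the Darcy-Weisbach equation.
(a) Re = V·D/ν = 2.83·0.141/1.20e-03 = 332.53 → laminar (Re < 2300); f = 64/Re = 64/332.53 = 0.19246
(b) Darcy-Weisbach: ΔP = f·(L/D)·½ρV²/1000 = 0.19246·(61/0.141)·½·1260·2.83²/1000 = 420.1 kPa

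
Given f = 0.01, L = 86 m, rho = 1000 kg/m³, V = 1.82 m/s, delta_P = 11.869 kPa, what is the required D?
Formula: \Delta P = f \frac{L}{D} \frac{\rho V^2}{2}
Substituting knowns: 11.869 = 0.01·(86/D)·0.5·1000·1.82²/1000
Solving for D: D = 0.01·86·0.5·1000·1.82²/(11.869·1000) = 0.12 m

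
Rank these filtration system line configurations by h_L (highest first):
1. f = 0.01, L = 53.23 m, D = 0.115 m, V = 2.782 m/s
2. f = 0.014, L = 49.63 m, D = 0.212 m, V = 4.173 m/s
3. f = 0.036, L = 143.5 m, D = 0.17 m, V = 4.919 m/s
Case 1: h_L = 1.826 m
Case 2: h_L = 2.909 m
Case 3: h_L = 37.48 m
Ranking (highest first): 3, 2, 1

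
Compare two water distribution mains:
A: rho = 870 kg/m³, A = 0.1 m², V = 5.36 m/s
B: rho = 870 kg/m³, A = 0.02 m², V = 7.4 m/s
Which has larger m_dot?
m_dot(A) = 466.3 kg/s, m_dot(B) = 128.8 kg/s. Answer: A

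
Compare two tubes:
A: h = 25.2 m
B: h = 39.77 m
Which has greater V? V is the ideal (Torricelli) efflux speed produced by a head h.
V(A) = 22.24 m/s, V(B) = 27.93 m/s. Answer: B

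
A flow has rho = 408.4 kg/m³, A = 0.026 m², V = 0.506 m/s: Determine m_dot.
Formula: \dot{m} = \rho A V
m_dot = 408.4·0.026·0.506 = 5.373 kg/s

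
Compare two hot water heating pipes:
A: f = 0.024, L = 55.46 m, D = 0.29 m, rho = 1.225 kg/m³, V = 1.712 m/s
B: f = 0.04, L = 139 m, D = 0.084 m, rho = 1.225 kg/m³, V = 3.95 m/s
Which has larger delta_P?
delta_P(A) = 0.00824 kPa, delta_P(B) = 0.6326 kPa. Answer: B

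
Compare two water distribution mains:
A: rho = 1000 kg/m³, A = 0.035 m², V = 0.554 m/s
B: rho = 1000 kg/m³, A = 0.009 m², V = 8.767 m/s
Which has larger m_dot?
m_dot(A) = 19.39 kg/s, m_dot(B) = 78.9 kg/s. Answer: B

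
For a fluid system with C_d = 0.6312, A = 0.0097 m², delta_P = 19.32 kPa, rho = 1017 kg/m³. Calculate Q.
Formula: Q = C_d A \sqrt{\frac{2 \Delta P}{\rho}}
Q = 0.6312·0.0097·√(2·(19.32·1000)/1017)·1000 = 37.74 L/s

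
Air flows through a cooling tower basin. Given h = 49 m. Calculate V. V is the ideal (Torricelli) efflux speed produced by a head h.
Formula: V = \sqrt{2 g h}
V = √(2·9.81·49) = 31.01 m/s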